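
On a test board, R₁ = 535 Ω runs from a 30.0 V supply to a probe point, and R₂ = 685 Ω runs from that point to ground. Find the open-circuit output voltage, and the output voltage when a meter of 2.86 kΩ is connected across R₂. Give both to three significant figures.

Unloaded: 16.8 V; loaded: 15.2 V

Open-circuit: V = 30.0 × 685/(535 + 685) = 16.8 V.
With the load, R₂ becomes R₂‖R_L = 552.6 Ω, so V = 30.0 × 552.6/1088 = 15.2 V.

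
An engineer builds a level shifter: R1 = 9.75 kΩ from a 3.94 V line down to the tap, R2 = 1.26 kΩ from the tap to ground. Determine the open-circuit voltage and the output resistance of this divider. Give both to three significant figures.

V_th = 0.451 V, R_th = 1.12 kΩ

V_th is the open-circuit tap voltage: 3.94 × 1.26/(9.75 + 1.26) = 0.451 V.
With the supply zeroed, R1 and R2 appear in parallel from the tap: R_th = R1‖R2 = (9.75 × 1.26)/11.01 = 1.12 kΩ.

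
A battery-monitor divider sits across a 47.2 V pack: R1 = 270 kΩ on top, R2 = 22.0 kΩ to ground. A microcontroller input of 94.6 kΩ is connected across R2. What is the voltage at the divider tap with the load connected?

The load sits in parallel with R2: R2‖R_L = (22.0 × 94.6) / (22.0 + 94.6) = 17.85 kΩ.
V_out = 47.2 × 17.85 / (270 + 17.85) = 47.2 × 17.85/287.8 = 2.93 V.

V_out ≈ 2.93 V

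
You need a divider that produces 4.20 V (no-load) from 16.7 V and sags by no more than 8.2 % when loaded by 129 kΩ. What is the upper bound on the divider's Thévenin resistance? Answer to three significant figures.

R_th ≤ 11.5 kΩ

Loading drop = R_th/(R_th + R_L) ≤ 0.0820, so R_th ≤ R_L · ε/(1−ε) = 129 kΩ × 0.0820/0.9180 = 11.5 kΩ.
(Any R1, R2 with R2/(R1+R2) = 0.251 and R1‖R2 ≤ 11.5 kΩ will meet the spec.)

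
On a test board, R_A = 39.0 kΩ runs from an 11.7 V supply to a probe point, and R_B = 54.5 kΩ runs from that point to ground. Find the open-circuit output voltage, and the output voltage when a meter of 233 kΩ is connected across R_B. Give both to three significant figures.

Open-circuit: V = 11.7 × 54.5/(39.0 + 54.5) = 6.82 V.
With the load, R_B becomes R_B‖R_L = 44.17 kΩ, so V = 11.7 × 44.17/83.17 = 6.21 V.

Unloaded: 6.82 V; loaded: 6.21 V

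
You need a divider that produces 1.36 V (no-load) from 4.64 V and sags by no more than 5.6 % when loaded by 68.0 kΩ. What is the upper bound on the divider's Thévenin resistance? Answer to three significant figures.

Loading drop = R_th/(R_th + R_L) ≤ 0.0560, so R_th ≤ R_L · ε/(1−ε) = 68.0 kΩ × 0.0560/0.9440 = 4.03 kΩ.

R_th ≤ 4.03 kΩ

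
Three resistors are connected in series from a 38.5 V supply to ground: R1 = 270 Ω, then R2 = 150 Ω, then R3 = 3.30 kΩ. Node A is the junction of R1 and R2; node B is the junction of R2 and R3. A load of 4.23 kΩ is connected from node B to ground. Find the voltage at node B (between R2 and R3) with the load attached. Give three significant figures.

At node B, R3 is in parallel with the load: R3‖R_L = 1854 Ω.
Below node A the resistance is R2 + (R3‖R_L) = 2004 Ω, so V_A = 38.5 × 2004/2274 = 33.93 V.
Then V_B = V_A × (R3‖R_L)/(R2 + R3‖R_L) = 33.93 × 1854/2004 = 31.4 V.

V ≈ 31.4 V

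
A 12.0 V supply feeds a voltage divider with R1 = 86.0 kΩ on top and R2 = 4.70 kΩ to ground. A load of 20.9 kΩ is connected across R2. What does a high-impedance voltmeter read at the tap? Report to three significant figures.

V_out ≈ 0.513 V

The load sits in parallel with R2: R2‖R_L = (4.70 × 20.9) / (4.70 + 20.9) = 3.837 kΩ.
V_out = 12.0 × 3.837 / (86.0 + 3.837) = 12.0 × 3.837/89.84 = 0.513 V.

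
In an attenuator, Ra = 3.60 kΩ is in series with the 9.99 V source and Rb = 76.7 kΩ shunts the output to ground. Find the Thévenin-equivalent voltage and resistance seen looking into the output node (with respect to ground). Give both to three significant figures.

V_th = 9.54 V, R_th = 3.44 kΩ

V_th is the open-circuit tap voltage: 9.99 × 76.7/(3.60 + 76.7) = 9.54 V.
With the supply zeroed, Ra and Rb appear in parallel from the tap: R_th = Ra‖Rb = (3.60 × 76.7)/80.30 = 3.44 kΩ.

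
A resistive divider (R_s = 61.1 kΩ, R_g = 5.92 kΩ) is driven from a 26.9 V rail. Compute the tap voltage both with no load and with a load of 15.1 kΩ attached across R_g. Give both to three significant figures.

Open-circuit: V = 26.9 × 5.92/(61.1 + 5.92) = 2.38 V.
With the load, R_g becomes R_g‖R_L = 4.253 kΩ, so V = 26.9 × 4.253/65.35 = 1.75 V.

Unloaded: 2.38 V; loaded: 1.75 V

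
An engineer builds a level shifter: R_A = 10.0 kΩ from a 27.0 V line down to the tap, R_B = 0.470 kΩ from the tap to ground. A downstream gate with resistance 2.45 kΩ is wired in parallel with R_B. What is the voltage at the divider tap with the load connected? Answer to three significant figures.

The load sits in parallel with R_B: R_B‖R_L = (470 × 2450) / (470 + 2450) = 394.3 Ω.
V_out = 27.0 × 394.3 / (10000 + 394.3) = 27.0 × 394.3/10390 = 1.02 V.
(Unloaded it would have been 1.21 V.)

V_out ≈ 1.02 V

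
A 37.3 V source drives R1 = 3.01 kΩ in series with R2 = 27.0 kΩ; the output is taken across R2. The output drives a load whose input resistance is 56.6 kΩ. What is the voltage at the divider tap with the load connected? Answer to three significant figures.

V_out ≈ 32.0 V

The load sits in parallel with R2: R2‖R_L = (27.0 × 56.6) / (27.0 + 56.6) = 18.28 kΩ.
V_out = 37.3 × 18.28 / (3.01 + 18.28) = 37.3 × 18.28/21.29 = 32.0 V.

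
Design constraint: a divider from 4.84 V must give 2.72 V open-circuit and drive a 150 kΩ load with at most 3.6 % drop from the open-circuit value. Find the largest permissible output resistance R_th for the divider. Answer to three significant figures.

R_th ≤ 5.60 kΩ

Loading drop = R_th/(R_th + R_L) ≤ 0.0360, so R_th ≤ R_L · ε/(1−ε) = 150 kΩ × 0.0360/0.9640 = 5.60 kΩ.
(Any R1, R2 with R2/(R1+R2) = 0.562 and R1‖R2 ≤ 5.60 kΩ will meet the spec.)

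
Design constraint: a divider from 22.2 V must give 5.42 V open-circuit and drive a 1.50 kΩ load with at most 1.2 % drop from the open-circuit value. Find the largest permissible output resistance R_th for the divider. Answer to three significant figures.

R_th ≤ 18.2 Ω

Loading drop = R_th/(R_th + R_L) ≤ 0.0120, so R_th ≤ R_L · ε/(1−ε) = 1.50 kΩ × 0.0120/0.9880 = 18.2 Ω.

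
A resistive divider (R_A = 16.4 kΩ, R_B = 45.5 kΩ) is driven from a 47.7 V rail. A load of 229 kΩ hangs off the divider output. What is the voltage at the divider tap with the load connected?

The load sits in parallel with R_B: R_B‖R_L = (45.5 × 229) / (45.5 + 229) = 37.96 kΩ.
V_out = 47.7 × 37.96 / (16.4 + 37.96) = 47.7 × 37.96/54.36 = 33.3 V.
(Unloaded it would have been 35.1 V.)

V_out ≈ 33.3 V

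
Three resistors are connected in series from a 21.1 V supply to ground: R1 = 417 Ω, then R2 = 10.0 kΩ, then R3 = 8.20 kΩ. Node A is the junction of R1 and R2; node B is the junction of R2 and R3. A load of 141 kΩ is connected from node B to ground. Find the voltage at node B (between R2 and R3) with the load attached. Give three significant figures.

V ≈ 9.00 V

At node B, R3 is in parallel with the load: R3‖R_L = 7749 Ω.
Below node A the resistance is R2 + (R3‖R_L) = 17750 Ω, so V_A = 21.1 × 17750/18170 = 20.62 V.
Then V_B = V_A × (R3‖R_L)/(R2 + R3‖R_L) = 20.62 × 7749/17750 = 9.00 V.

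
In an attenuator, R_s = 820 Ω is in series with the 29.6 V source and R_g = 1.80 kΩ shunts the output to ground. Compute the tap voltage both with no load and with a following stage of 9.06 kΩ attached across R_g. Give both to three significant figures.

Open-circuit: V = 29.6 × 1800/(820 + 1800) = 20.3 V.
With the load, R_g becomes R_g‖R_L = 1502 Ω, so V = 29.6 × 1502/2322 = 19.1 V.

Unloaded: 20.3 V; loaded: 19.1 V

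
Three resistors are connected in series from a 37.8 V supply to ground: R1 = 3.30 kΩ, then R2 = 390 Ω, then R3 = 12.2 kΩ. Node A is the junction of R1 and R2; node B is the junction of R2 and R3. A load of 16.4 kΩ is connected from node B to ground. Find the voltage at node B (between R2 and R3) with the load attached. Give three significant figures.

V ≈ 24.7 V

At node B, R3 is in parallel with the load: R3‖R_L = 6996 Ω.
Below node A the resistance is R2 + (R3‖R_L) = 7386 Ω, so V_A = 37.8 × 7386/10690 = 26.13 V.
Then V_B = V_A × (R3‖R_L)/(R2 + R3‖R_L) = 26.13 × 6996/7386 = 24.7 V.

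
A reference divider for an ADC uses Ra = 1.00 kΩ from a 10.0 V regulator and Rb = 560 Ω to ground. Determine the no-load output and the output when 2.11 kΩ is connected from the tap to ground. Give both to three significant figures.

Open-circuit: V = 10.0 × 560/(1000 + 560) = 3.59 V.
With the load, Rb becomes Rb‖R_L = 442.5 Ω, so V = 10.0 × 442.5/1443 = 3.07 V.

Unloaded: 3.59 V; loaded: 3.07 V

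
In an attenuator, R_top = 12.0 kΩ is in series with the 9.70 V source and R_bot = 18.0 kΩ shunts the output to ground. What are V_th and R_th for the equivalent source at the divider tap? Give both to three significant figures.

V_th is the open-circuit tap voltage: 9.70 × 18.0/(12.0 + 18.0) = 5.82 V.
With the supply zeroed, R_top and R_bot appear in parallel from the tap: R_th = R_top‖R_bot = (12.0 × 18.0)/30.00 = 7.20 kΩ.

V_th = 5.82 V, R_th = 7.20 kΩ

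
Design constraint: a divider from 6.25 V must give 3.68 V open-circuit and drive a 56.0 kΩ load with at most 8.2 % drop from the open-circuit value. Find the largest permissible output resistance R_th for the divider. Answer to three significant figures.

R_th ≤ 5.00 kΩ

Loading drop = R_th/(R_th + R_L) ≤ 0.0820, so R_th ≤ R_L · ε/(1−ε) = 56.0 kΩ × 0.0820/0.9180 = 5.00 kΩ.
(Any R1, R2 with R2/(R1+R2) = 0.589 and R1‖R2 ≤ 5.00 kΩ will meet the spec.)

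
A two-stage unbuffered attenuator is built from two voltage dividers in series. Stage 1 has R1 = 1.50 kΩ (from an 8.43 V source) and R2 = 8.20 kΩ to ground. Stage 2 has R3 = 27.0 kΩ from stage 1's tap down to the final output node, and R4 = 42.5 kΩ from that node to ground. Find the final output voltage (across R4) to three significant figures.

V_out ≈ 4.28 V

Stage 2 presents R3+R4 = 69.50 kΩ as a load on stage 1's tap.
Stage 1's lower leg becomes R2‖(R3+R4) = 7.335 kΩ, so V_mid = 8.43 × 7.335/8.835 = 6.999 V.
Stage 2 is itself unloaded: V_out = V_mid × R4/(R3+R4) = 6.999 × 42.5/69.50 = 4.28 V.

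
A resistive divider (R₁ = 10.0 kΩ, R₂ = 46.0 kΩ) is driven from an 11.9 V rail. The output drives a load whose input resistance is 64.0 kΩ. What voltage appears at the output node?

V_out ≈ 8.66 V

The load sits in parallel with R₂: R₂‖R_L = (46.0 × 64.0) / (46.0 + 64.0) = 26.76 kΩ.
V_out = 11.9 × 26.76 / (10.0 + 26.76) = 11.9 × 26.76/36.76 = 8.66 V.
(Unloaded it would have been 9.78 V.)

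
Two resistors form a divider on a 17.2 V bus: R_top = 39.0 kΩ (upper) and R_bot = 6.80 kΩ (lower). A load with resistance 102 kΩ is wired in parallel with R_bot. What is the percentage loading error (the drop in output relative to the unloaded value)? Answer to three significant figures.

The divider's output (Thévenin) resistance is R_top‖R_bot = 5.790 kΩ.
Fractional drop under load = R_th/(R_th + R_L) = 5.790 / (5.790 + 102) = 0.05372.
So the output falls by 5.37 %.

5.37 %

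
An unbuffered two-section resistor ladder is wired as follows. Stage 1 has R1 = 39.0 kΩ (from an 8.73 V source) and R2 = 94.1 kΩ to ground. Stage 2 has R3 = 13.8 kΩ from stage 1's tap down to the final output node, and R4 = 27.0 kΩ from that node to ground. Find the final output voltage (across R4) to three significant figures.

V_out ≈ 2.44 V

Stage 2 presents R3+R4 = 40.80 kΩ as a load on stage 1's tap.
Stage 1's lower leg becomes R2‖(R3+R4) = 28.46 kΩ, so V_mid = 8.73 × 28.46/67.46 = 3.683 V.
Stage 2 is itself unloaded: V_out = V_mid × R4/(R3+R4) = 3.683 × 27.0/40.80 = 2.44 V.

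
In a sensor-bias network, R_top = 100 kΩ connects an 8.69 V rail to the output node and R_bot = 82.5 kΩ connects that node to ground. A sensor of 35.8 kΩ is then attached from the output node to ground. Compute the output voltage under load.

V_out ≈ 1.74 V

The load sits in parallel with R_bot: R_bot‖R_L = (82.5 × 35.8) / (82.5 + 35.8) = 24.97 kΩ.
V_out = 8.69 × 24.97 / (100 + 24.97) = 8.69 × 24.97/125.0 = 1.74 V.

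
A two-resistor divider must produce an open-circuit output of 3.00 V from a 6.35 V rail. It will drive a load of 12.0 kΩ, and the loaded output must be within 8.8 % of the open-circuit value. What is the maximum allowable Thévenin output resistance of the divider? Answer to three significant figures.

Loading drop = R_th/(R_th + R_L) ≤ 0.0880, so R_th ≤ R_L · ε/(1−ε) = 12.0 kΩ × 0.0880/0.9120 = 1.16 kΩ.

R_th ≤ 1.16 kΩ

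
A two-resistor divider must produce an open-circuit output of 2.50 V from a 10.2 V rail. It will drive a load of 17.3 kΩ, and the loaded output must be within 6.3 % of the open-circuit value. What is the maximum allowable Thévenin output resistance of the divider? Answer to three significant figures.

Loading drop = R_th/(R_th + R_L) ≤ 0.0630, so R_th ≤ R_L · ε/(1−ε) = 17.3 kΩ × 0.0630/0.9370 = 1.16 kΩ.
(Any R1, R2 with R2/(R1+R2) = 0.245 and R1‖R2 ≤ 1.16 kΩ will meet the spec.)

R_th ≤ 1.16 kΩ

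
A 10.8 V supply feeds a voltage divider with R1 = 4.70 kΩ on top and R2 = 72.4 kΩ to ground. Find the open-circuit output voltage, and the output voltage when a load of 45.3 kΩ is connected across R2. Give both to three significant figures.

Unloaded: 10.1 V; loaded: 9.24 V

Open-circuit: V = 10.8 × 72.4/(4.70 + 72.4) = 10.1 V.
With the load, R2 becomes R2‖R_L = 27.87 kΩ, so V = 10.8 × 27.87/32.57 = 9.24 V.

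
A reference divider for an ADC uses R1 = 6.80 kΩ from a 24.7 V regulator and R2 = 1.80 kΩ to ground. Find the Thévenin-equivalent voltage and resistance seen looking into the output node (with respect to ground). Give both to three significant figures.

V_th is the open-circuit tap voltage: 24.7 × 1.80/(6.80 + 1.80) = 5.17 V.
With the supply zeroed, R1 and R2 appear in parallel from the tap: R_th = R1‖R2 = (6.80 × 1.80)/8.600 = 1.42 kΩ.

V_th = 5.17 V, R_th = 1.42 kΩ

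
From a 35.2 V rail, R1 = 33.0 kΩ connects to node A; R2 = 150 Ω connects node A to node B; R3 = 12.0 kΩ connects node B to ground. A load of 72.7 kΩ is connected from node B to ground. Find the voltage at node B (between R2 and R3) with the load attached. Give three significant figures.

V ≈ 8.34 V

At node B, R3 is in parallel with the load: R3‖R_L = 10300 Ω.
Below node A the resistance is R2 + (R3‖R_L) = 10450 Ω, so V_A = 35.2 × 10450/43450 = 8.466 V.
Then V_B = V_A × (R3‖R_L)/(R2 + R3‖R_L) = 8.466 × 10300/10450 = 8.34 V.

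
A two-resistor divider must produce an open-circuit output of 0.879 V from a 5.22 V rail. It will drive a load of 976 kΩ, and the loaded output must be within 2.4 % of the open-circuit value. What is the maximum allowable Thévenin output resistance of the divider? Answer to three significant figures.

Loading drop = R_th/(R_th + R_L) ≤ 0.0240, so R_th ≤ R_L · ε/(1−ε) = 976 kΩ × 0.0240/0.9760 = 24.0 kΩ.
(Any R1, R2 with R2/(R1+R2) = 0.168 and R1‖R2 ≤ 24.0 kΩ will meet the spec.)

R_th ≤ 24.0 kΩ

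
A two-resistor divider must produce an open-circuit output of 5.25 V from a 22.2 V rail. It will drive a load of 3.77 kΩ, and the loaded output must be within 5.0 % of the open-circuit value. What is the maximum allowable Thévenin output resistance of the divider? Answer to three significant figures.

R_th ≤ 198 Ω

Loading drop = R_th/(R_th + R_L) ≤ 0.0500, so R_th ≤ R_L · ε/(1−ε) = 3.77 kΩ × 0.0500/0.9500 = 198 Ω.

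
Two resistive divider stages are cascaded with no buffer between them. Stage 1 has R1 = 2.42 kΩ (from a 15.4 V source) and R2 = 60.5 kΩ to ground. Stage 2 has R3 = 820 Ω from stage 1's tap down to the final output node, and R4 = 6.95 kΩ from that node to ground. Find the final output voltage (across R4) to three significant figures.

Stage 2 presents R3+R4 = 7770 Ω as a load on stage 1's tap.
Stage 1's lower leg becomes R2‖(R3+R4) = 6886 Ω, so V_mid = 15.4 × 6886/9306 = 11.40 V.
Stage 2 is itself unloaded: V_out = V_mid × R4/(R3+R4) = 11.40 × 6950/7770 = 10.2 V.

V_out ≈ 10.2 V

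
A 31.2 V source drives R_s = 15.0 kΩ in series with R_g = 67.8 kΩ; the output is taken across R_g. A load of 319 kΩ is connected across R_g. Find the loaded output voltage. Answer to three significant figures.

V_out ≈ 24.6 V

The load sits in parallel with R_g: R_g‖R_L = (67.8 × 319) / (67.8 + 319) = 55.92 kΩ.
V_out = 31.2 × 55.92 / (15.0 + 55.92) = 31.2 × 55.92/70.92 = 24.6 V.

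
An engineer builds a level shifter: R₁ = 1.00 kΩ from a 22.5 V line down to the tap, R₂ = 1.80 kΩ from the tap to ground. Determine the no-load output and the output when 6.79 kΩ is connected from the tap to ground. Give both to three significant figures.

Open-circuit: V = 22.5 × 1.80/(1.00 + 1.80) = 14.5 V.
With the load, R₂ becomes R₂‖R_L = 1.423 kΩ, so V = 22.5 × 1.423/2.423 = 13.2 V.

Unloaded: 14.5 V; loaded: 13.2 V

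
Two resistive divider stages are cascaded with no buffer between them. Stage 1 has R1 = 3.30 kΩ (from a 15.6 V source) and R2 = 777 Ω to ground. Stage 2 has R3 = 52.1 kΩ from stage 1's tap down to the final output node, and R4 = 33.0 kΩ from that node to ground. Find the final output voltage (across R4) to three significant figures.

Stage 2 presents R3+R4 = 85100 Ω as a load on stage 1's tap.
Stage 1's lower leg becomes R2‖(R3+R4) = 770.0 Ω, so V_mid = 15.6 × 770.0/4070 = 2.951 V.
Stage 2 is itself unloaded: V_out = V_mid × R4/(R3+R4) = 2.951 × 33000/85100 = 1.14 V.

V_out ≈ 1.14 V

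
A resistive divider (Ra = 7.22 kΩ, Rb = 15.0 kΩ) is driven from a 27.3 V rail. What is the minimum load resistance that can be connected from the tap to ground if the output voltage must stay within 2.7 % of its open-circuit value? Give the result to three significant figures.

Output resistance R_th = Ra‖Rb = (7.22 × 15.0)/22.22 = 4.874 kΩ.
The fractional drop is R_th/(R_th + R_L); requiring this ≤ 0.0270 gives R_L ≥ R_th(1/0.0270 − 1) = 4.874 × 36.04 = 176 kΩ.

R_L(min) ≈ 176 kΩ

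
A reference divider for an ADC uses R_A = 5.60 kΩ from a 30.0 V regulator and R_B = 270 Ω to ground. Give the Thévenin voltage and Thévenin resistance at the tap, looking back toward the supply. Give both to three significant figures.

V_th is the open-circuit tap voltage: 30.0 × 270/(5600 + 270) = 1.38 V.
With the supply zeroed, R_A and R_B appear in parallel from the tap: R_th = R_A‖R_B = (5600 × 270)/5870 = 258 Ω.

V_th = 1.38 V, R_th = 258 Ω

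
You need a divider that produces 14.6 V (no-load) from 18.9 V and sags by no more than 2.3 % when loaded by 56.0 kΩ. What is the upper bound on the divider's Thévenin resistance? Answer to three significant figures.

R_th ≤ 1.32 kΩ

Loading drop = R_th/(R_th + R_L) ≤ 0.0230, so R_th ≤ R_L · ε/(1−ε) = 56.0 kΩ × 0.0230/0.9770 = 1.32 kΩ.
(Any R1, R2 with R2/(R1+R2) = 0.772 and R1‖R2 ≤ 1.32 kΩ will meet the spec.)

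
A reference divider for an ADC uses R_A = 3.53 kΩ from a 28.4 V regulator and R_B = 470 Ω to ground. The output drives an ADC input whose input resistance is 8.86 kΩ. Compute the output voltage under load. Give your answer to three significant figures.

The load sits in parallel with R_B: R_B‖R_L = (470 × 8860) / (470 + 8860) = 446.3 Ω.
V_out = 28.4 × 446.3 / (3530 + 446.3) = 28.4 × 446.3/3976 = 3.19 V.

V_out ≈ 3.19 V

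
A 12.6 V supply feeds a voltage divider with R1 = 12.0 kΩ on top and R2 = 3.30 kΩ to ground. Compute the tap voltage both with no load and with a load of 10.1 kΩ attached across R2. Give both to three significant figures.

Open-circuit: V = 12.6 × 3.30/(12.0 + 3.30) = 2.72 V.
With the load, R2 becomes R2‖R_L = 2.487 kΩ, so V = 12.6 × 2.487/14.49 = 2.16 V.

Unloaded: 2.72 V; loaded: 2.16 V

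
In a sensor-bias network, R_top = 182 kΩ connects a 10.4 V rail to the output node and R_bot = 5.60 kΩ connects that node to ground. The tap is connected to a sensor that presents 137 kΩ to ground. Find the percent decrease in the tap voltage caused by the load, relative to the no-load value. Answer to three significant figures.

The divider's output (Thévenin) resistance is R_top‖R_bot = 5.433 kΩ.
Fractional drop under load = R_th/(R_th + R_L) = 5.433 / (5.433 + 137) = 0.03814.
So the output falls by 3.81 %.

3.81 %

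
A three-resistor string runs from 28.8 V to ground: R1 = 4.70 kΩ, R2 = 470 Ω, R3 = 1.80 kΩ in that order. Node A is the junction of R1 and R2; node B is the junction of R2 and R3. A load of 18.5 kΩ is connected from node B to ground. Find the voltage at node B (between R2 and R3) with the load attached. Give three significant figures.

V ≈ 6.94 V

At node B, R3 is in parallel with the load: R3‖R_L = 1640 Ω.
Below node A the resistance is R2 + (R3‖R_L) = 2110 Ω, so V_A = 28.8 × 2110/6810 = 8.924 V.
Then V_B = V_A × (R3‖R_L)/(R2 + R3‖R_L) = 8.924 × 1640/2110 = 6.94 V.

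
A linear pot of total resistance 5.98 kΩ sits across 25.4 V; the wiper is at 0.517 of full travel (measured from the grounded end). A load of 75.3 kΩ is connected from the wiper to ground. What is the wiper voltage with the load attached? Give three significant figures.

The wiper splits the pot into (1−α)R = 2.888 kΩ above and αR = 3.092 kΩ below.
Lower section ‖ load = 2.970 kΩ.
V_wiper = 25.4 × 2.970/(2.888 + 2.970) = 12.9 V.

V ≈ 12.9 V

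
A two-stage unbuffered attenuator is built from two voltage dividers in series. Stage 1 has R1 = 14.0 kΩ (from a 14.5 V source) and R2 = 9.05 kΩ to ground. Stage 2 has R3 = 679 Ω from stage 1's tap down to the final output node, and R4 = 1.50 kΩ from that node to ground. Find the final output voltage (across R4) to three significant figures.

V_out ≈ 1.11 V

Stage 2 presents R3+R4 = 2179 Ω as a load on stage 1's tap.
Stage 1's lower leg becomes R2‖(R3+R4) = 1756 Ω, so V_mid = 14.5 × 1756/15760 = 1.616 V.
Stage 2 is itself unloaded: V_out = V_mid × R4/(R3+R4) = 1.616 × 1500/2179 = 1.11 V.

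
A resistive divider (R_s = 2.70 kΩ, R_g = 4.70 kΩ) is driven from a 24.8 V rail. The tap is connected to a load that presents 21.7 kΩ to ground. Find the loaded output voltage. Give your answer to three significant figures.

V_out ≈ 14.6 V

The load sits in parallel with R_g: R_g‖R_L = (4.70 × 21.7) / (4.70 + 21.7) = 3.863 kΩ.
V_out = 24.8 × 3.863 / (2.70 + 3.863) = 24.8 × 3.863/6.563 = 14.6 V.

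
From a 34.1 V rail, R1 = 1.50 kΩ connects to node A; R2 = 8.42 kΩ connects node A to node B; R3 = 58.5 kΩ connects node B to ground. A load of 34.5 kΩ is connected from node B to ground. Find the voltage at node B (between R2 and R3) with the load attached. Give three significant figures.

At node B, R3 is in parallel with the load: R3‖R_L = 21.70 kΩ.
Below node A the resistance is R2 + (R3‖R_L) = 30.12 kΩ, so V_A = 34.1 × 30.12/31.62 = 32.48 V.
Then V_B = V_A × (R3‖R_L)/(R2 + R3‖R_L) = 32.48 × 21.70/30.12 = 23.4 V.

V ≈ 23.4 V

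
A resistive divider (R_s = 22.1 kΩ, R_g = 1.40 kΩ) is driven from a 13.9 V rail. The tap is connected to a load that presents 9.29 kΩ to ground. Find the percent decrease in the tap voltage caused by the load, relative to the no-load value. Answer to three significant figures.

The divider's output (Thévenin) resistance is R_s‖R_g = 1.317 kΩ.
Fractional drop under load = R_th/(R_th + R_L) = 1.317 / (1.317 + 9.29) = 0.1241.
So the output falls by 12.4 %.

12.4 %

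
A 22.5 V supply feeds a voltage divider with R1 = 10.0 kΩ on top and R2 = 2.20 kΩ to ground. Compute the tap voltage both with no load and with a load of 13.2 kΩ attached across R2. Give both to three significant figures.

Unloaded: 4.06 V; loaded: 3.57 V

Open-circuit: V = 22.5 × 2.20/(10.0 + 2.20) = 4.06 V.
With the load, R2 becomes R2‖R_L = 1.886 kΩ, so V = 22.5 × 1.886/11.89 = 3.57 V.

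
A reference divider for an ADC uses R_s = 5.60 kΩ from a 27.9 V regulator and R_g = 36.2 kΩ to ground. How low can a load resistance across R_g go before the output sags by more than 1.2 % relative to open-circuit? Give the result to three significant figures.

R_L(min) ≈ 399 kΩ

Output resistance R_th = R_s‖R_g = (5.60 × 36.2)/41.80 = 4.850 kΩ.
The fractional drop is R_th/(R_th + R_L); requiring this ≤ 0.0120 gives R_L ≥ R_th(1/0.0120 − 1) = 4.850 × 82.33 = 399 kΩ.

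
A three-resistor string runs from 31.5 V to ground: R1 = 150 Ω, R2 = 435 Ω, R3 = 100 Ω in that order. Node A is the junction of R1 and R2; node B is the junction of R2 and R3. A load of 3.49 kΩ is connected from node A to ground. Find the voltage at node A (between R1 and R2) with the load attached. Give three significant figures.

Below node A the series string R2+R3 = 535.0 Ω sits in parallel with the 3490 Ω load: 463.9 Ω.
V_A = 31.5 × 463.9/(150 + 463.9) = 23.8 V.

V ≈ 23.8 V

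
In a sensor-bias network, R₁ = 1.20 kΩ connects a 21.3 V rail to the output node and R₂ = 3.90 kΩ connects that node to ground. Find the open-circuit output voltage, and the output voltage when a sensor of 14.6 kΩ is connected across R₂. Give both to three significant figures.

Unloaded: 16.3 V; loaded: 15.3 V

Open-circuit: V = 21.3 × 3.90/(1.20 + 3.90) = 16.3 V.
With the load, R₂ becomes R₂‖R_L = 3.078 kΩ, so V = 21.3 × 3.078/4.278 = 15.3 V.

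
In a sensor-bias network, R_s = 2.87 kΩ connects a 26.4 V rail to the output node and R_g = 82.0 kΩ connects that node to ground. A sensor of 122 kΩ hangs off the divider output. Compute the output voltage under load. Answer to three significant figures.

The load sits in parallel with R_g: R_g‖R_L = (82.0 × 122) / (82.0 + 122) = 49.04 kΩ.
V_out = 26.4 × 49.04 / (2.87 + 49.04) = 26.4 × 49.04/51.91 = 24.9 V.
(Unloaded it would have been 25.5 V.)

V_out ≈ 24.9 V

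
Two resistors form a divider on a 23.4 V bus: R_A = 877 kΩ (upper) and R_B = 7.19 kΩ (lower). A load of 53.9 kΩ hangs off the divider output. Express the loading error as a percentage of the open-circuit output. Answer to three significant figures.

Unloaded V = 23.4 × 7.19/884.2 = 0.19028 V.
Loaded: R_B‖R_L = 6.344 kΩ, giving V = 23.4 × 6.344/883.3 = 0.16805 V.
Drop = (0.19028 − 0.16805) / 0.19028 = 11.7 %.

11.7 %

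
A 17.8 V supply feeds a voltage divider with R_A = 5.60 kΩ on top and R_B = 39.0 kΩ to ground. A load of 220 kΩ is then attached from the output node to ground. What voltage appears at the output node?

V_out ≈ 15.2 V

The load sits in parallel with R_B: R_B‖R_L = (39.0 × 220) / (39.0 + 220) = 33.13 kΩ.
V_out = 17.8 × 33.13 / (5.60 + 33.13) = 17.8 × 33.13/38.73 = 15.2 V.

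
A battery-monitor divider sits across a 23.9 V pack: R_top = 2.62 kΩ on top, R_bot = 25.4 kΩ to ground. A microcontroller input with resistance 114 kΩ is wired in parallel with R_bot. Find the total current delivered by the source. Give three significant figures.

I ≈ 1.02 mA

R_bot‖R_L = 20.77 kΩ, so the source sees R_top + R_bot‖R_L = 23.39 kΩ.
I = 23.9 V / 23.39 kΩ = 1.02 mA.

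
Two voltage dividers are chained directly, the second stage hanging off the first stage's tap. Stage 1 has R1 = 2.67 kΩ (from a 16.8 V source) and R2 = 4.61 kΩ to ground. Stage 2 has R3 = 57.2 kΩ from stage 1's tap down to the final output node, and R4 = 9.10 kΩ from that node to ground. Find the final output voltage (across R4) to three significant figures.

V_out ≈ 1.42 V

Stage 2 presents R3+R4 = 66.30 kΩ as a load on stage 1's tap.
Stage 1's lower leg becomes R2‖(R3+R4) = 4.310 kΩ, so V_mid = 16.8 × 4.310/6.980 = 10.37 V.
Stage 2 is itself unloaded: V_out = V_mid × R4/(R3+R4) = 10.37 × 9.10/66.30 = 1.42 V.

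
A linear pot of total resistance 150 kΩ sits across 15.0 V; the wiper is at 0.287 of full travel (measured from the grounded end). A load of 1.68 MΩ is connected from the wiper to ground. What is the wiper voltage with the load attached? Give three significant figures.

The wiper splits the pot into (1−α)R = 107.0 kΩ above and αR = 43.05 kΩ below.
Lower section ‖ load = 41.97 kΩ.
V_wiper = 15.0 × 41.97/(107.0 + 41.97) = 4.23 V.

V ≈ 4.23 V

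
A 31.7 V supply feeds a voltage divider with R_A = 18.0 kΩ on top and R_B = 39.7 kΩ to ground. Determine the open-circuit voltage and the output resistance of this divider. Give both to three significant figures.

V_th is the open-circuit tap voltage: 31.7 × 39.7/(18.0 + 39.7) = 21.8 V.
With the supply zeroed, R_A and R_B appear in parallel from the tap: R_th = R_A‖R_B = (18.0 × 39.7)/57.70 = 12.4 kΩ.

V_th = 21.8 V, R_th = 12.4 kΩ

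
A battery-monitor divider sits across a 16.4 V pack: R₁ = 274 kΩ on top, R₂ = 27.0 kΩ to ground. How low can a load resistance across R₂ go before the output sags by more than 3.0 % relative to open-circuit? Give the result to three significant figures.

R_L(min) ≈ 795 kΩ

Output resistance R_th = R₁‖R₂ = (274 × 27.0)/301.0 = 24.58 kΩ.
The fractional drop is R_th/(R_th + R_L); requiring this ≤ 0.0300 gives R_L ≥ R_th(1/0.0300 − 1) = 24.58 × 32.33 = 795 kΩ.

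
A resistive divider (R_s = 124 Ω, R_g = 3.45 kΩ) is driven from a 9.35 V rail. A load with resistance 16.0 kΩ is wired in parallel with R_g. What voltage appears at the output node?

V_out ≈ 8.96 V

The load sits in parallel with R_g: R_g‖R_L = (3450 × 16000) / (3450 + 16000) = 2838 Ω.
V_out = 9.35 × 2838 / (124 + 2838) = 9.35 × 2838/2962 = 8.96 V.
(Unloaded it would have been 9.03 V.)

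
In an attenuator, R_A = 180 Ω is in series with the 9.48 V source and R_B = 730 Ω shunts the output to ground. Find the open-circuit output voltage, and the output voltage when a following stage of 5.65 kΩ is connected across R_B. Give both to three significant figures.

Unloaded: 7.60 V; loaded: 7.42 V

Open-circuit: V = 9.48 × 730/(180 + 730) = 7.60 V.
With the load, R_B becomes R_B‖R_L = 646.5 Ω, so V = 9.48 × 646.5/826.5 = 7.42 V.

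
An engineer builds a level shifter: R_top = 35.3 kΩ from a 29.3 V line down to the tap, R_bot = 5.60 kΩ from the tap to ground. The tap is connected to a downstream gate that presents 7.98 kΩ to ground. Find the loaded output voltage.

V_out ≈ 2.50 V

The load sits in parallel with R_bot: R_bot‖R_L = (5.60 × 7.98) / (5.60 + 7.98) = 3.291 kΩ.
V_out = 29.3 × 3.291 / (35.3 + 3.291) = 29.3 × 3.291/38.59 = 2.50 V.
(Unloaded it would have been 4.01 V.)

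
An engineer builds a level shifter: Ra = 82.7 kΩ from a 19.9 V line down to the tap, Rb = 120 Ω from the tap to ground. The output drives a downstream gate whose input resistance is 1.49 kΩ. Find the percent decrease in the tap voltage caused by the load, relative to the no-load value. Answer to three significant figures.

7.44 %

The divider's output (Thévenin) resistance is Ra‖Rb = 119.8 Ω.
Fractional drop under load = R_th/(R_th + R_L) = 119.8 / (119.8 + 1490) = 0.07443.
So the output falls by 7.44 %.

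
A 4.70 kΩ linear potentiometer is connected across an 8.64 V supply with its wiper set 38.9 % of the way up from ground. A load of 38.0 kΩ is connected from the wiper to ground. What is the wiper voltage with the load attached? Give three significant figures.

The wiper splits the pot into (1−α)R = 2.872 kΩ above and αR = 1.828 kΩ below.
Lower section ‖ load = 1.744 kΩ.
V_wiper = 8.64 × 1.744/(2.872 + 1.744) = 3.26 V.

V ≈ 3.26 V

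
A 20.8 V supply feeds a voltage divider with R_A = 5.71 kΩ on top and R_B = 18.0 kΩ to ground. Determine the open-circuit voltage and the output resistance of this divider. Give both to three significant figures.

V_th is the open-circuit tap voltage: 20.8 × 18.0/(5.71 + 18.0) = 15.8 V.
With the supply zeroed, R_A and R_B appear in parallel from the tap: R_th = R_A‖R_B = (5.71 × 18.0)/23.71 = 4.33 kΩ.

V_th = 15.8 V, R_th = 4.33 kΩ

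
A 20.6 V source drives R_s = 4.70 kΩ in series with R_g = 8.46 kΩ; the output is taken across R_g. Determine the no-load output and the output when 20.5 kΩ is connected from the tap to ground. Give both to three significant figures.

Open-circuit: V = 20.6 × 8.46/(4.70 + 8.46) = 13.2 V.
With the load, R_g becomes R_g‖R_L = 5.989 kΩ, so V = 20.6 × 5.989/10.69 = 11.5 V.

Unloaded: 13.2 V; loaded: 11.5 V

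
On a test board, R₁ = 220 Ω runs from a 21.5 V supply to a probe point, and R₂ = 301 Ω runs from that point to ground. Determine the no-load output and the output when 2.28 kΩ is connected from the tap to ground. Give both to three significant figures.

Open-circuit: V = 21.5 × 301/(220 + 301) = 12.4 V.
With the load, R₂ becomes R₂‖R_L = 265.9 Ω, so V = 21.5 × 265.9/485.9 = 11.8 V.

Unloaded: 12.4 V; loaded: 11.8 V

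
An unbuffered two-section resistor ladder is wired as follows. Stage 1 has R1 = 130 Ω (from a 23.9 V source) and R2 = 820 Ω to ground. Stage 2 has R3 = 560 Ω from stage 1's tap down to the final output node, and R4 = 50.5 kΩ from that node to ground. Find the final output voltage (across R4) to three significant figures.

V_out ≈ 20.4 V

Stage 2 presents R3+R4 = 51060 Ω as a load on stage 1's tap.
Stage 1's lower leg becomes R2‖(R3+R4) = 807.0 Ω, so V_mid = 23.9 × 807.0/937.0 = 20.58 V.
Stage 2 is itself unloaded: V_out = V_mid × R4/(R3+R4) = 20.58 × 50500/51060 = 20.4 V.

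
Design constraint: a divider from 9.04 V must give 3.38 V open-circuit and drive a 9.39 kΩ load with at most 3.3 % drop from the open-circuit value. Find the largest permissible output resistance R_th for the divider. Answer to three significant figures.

Loading drop = R_th/(R_th + R_L) ≤ 0.0330, so R_th ≤ R_L · ε/(1−ε) = 9.39 kΩ × 0.0330/0.9670 = 320 Ω.

R_th ≤ 320 Ω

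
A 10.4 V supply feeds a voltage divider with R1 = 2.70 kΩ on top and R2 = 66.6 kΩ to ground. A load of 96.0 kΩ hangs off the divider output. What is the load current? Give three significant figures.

R2‖R_L = 39.32 kΩ; V_out = 10.4 × 39.32/42.02 = 9.732 V.
I_L = V_out / R_L = 9.732 / 96.0 kΩ = 0.101 mA.

I_L ≈ 0.101 mA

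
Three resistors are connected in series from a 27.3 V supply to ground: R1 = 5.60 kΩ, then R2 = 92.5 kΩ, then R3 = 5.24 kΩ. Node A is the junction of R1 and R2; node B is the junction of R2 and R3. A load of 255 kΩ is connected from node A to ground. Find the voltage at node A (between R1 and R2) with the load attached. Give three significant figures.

V ≈ 25.3 V

Below node A the series string R2+R3 = 97.74 kΩ sits in parallel with the 255 kΩ load: 70.66 kΩ.
V_A = 27.3 × 70.66/(5.60 + 70.66) = 25.3 V.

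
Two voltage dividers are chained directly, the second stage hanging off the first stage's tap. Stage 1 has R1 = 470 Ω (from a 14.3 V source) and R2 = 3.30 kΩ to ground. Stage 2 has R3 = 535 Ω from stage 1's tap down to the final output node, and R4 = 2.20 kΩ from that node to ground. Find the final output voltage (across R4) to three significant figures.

V_out ≈ 8.75 V

Stage 2 presents R3+R4 = 2735 Ω as a load on stage 1's tap.
Stage 1's lower leg becomes R2‖(R3+R4) = 1496 Ω, so V_mid = 14.3 × 1496/1966 = 10.88 V.
Stage 2 is itself unloaded: V_out = V_mid × R4/(R3+R4) = 10.88 × 2200/2735 = 8.75 V.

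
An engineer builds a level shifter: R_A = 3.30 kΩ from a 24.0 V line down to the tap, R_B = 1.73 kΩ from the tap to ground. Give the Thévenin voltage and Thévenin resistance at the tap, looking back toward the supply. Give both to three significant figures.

V_th is the open-circuit tap voltage: 24.0 × 1.73/(3.30 + 1.73) = 8.25 V.
With the supply zeroed, R_A and R_B appear in parallel from the tap: R_th = R_A‖R_B = (3.30 × 1.73)/5.030 = 1.13 kΩ.

V_th = 8.25 V, R_th = 1.13 kΩ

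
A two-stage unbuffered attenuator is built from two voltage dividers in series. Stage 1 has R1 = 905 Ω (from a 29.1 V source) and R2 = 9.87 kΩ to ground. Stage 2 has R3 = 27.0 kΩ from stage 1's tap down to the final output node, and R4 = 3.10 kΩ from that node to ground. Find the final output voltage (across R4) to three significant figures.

Stage 2 presents R3+R4 = 30100 Ω as a load on stage 1's tap.
Stage 1's lower leg becomes R2‖(R3+R4) = 7433 Ω, so V_mid = 29.1 × 7433/8338 = 25.94 V.
Stage 2 is itself unloaded: V_out = V_mid × R4/(R3+R4) = 25.94 × 3100/30100 = 2.67 V.

V_out ≈ 2.67 V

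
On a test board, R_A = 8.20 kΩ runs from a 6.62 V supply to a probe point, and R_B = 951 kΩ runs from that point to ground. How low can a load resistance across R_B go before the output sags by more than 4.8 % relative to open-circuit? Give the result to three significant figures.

Output resistance R_th = R_A‖R_B = (8.20 × 951)/959.2 = 8.130 kΩ.
The fractional drop is R_th/(R_th + R_L); requiring this ≤ 0.0480 gives R_L ≥ R_th(1/0.0480 − 1) = 8.130 × 19.83 = 161 kΩ.

R_L(min) ≈ 161 kΩ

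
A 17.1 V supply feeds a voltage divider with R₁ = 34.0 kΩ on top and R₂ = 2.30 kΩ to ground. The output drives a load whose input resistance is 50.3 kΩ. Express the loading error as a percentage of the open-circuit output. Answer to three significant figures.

4.11 %

The divider's output (Thévenin) resistance is R₁‖R₂ = 2.154 kΩ.
Fractional drop under load = R_th/(R_th + R_L) = 2.154 / (2.154 + 50.3) = 0.04107.
So the output falls by 4.11 %.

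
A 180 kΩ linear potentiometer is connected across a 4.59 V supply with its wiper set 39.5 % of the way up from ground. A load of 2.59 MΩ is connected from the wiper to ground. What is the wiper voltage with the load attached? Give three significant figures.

V ≈ 1.78 V

The wiper splits the pot into (1−α)R = 108.9 kΩ above and αR = 71.10 kΩ below.
Lower section ‖ load = 69.20 kΩ.
V_wiper = 4.59 × 69.20/(108.9 + 69.20) = 1.78 V.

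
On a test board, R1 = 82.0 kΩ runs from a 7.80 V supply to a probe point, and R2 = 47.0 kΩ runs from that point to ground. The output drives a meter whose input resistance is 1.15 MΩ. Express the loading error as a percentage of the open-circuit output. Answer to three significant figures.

2.53 %

The divider's output (Thévenin) resistance is R1‖R2 = 29.88 kΩ.
Fractional drop under load = R_th/(R_th + R_L) = 29.88 / (29.88 + 1150) = 0.02532.
So the output falls by 2.53 %.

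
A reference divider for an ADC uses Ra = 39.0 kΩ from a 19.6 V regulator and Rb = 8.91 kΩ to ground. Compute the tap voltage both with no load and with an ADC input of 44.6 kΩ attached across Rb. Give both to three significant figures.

Unloaded: 3.65 V; loaded: 3.14 V

Open-circuit: V = 19.6 × 8.91/(39.0 + 8.91) = 3.65 V.
With the load, Rb becomes Rb‖R_L = 7.426 kΩ, so V = 19.6 × 7.426/46.43 = 3.14 V.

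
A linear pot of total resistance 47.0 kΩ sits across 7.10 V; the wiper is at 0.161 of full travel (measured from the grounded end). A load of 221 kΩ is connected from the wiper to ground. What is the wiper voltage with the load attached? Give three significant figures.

The wiper splits the pot into (1−α)R = 39.43 kΩ above and αR = 7.567 kΩ below.
Lower section ‖ load = 7.316 kΩ.
V_wiper = 7.10 × 7.316/(39.43 + 7.316) = 1.11 V.

V ≈ 1.11 V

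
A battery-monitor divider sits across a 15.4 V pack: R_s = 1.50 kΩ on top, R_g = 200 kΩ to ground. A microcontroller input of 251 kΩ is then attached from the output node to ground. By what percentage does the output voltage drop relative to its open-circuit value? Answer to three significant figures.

0.590 %

The divider's output (Thévenin) resistance is R_s‖R_g = 1.489 kΩ.
Fractional drop under load = R_th/(R_th + R_L) = 1.489 / (1.489 + 251) = 0.005897.
So the output falls by 0.590 %.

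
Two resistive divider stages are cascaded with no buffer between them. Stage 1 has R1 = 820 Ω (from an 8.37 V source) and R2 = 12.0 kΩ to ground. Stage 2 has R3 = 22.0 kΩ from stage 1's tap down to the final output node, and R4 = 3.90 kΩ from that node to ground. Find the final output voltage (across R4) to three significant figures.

Stage 2 presents R3+R4 = 25900 Ω as a load on stage 1's tap.
Stage 1's lower leg becomes R2‖(R3+R4) = 8201 Ω, so V_mid = 8.37 × 8201/9021 = 7.609 V.
Stage 2 is itself unloaded: V_out = V_mid × R4/(R3+R4) = 7.609 × 3900/25900 = 1.15 V.

V_out ≈ 1.15 V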